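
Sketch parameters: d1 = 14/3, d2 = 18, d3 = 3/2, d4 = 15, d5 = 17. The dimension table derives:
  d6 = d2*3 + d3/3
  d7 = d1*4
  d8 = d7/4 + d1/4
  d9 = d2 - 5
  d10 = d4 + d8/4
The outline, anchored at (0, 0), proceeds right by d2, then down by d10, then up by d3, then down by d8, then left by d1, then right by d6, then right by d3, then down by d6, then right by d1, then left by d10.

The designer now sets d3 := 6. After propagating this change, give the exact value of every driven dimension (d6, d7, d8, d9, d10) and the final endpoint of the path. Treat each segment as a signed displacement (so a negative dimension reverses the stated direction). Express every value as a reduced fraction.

d6 = 56
d7 = 56/3
d8 = 35/6
d9 = 13
d10 = 395/24
endpoint = (1525/24, -1735/24)

Apply edit: d3 := 6
  d6 = d2*3 + d3/3 = 56
  d7 = d1*4 = 56/3
  d8 = d7/4 + d1/4 = 35/6
  d9 = d2 - 5 = 13
  d10 = d4 + d8/4 = 395/24
Walk from origin (0, 0):
  seg 1: right by d2 = 18 → (18, 0)
  seg 2: down by d10 = 395/24 → (18, -395/24)
  seg 3: up by d3 = 6 → (18, -251/24)
  seg 4: down by d8 = 35/6 → (18, -391/24)
  seg 5: left by d1 = 14/3 → (40/3, -391/24)
  seg 6: right by d6 = 56 → (208/3, -391/24)
  seg 7: right by d3 = 6 → (226/3, -391/24)
  seg 8: down by d6 = 56 → (226/3, -1735/24)
  seg 9: right by d1 = 14/3 → (80, -1735/24)
  seg 10: left by d10 = 395/24 → (1525/24, -1735/24)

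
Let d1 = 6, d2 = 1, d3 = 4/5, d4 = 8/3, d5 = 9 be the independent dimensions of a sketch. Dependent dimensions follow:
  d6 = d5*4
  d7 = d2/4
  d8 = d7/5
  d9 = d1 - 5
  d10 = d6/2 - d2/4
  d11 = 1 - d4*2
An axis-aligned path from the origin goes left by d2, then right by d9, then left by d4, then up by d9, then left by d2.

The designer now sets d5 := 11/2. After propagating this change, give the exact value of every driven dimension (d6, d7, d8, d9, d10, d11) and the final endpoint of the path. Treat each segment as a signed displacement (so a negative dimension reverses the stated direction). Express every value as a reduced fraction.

Apply edit: d5 := 11/2
  d6 = d5*4 = 22
  d7 = d2/4 = 1/4
  d8 = d7/5 = 1/20
  d9 = d1 - 5 = 1
  d10 = d6/2 - d2/4 = 43/4
  d11 = 1 - d4*2 = -13/3
Walk from origin (0, 0):
  seg 1: left by d2 = 1 → (-1, 0)
  seg 2: right by d9 = 1 → (0, 0)
  seg 3: left by d4 = 8/3 → (-8/3, 0)
  seg 4: up by d9 = 1 → (-8/3, 1)
  seg 5: left by d2 = 1 → (-11/3, 1)

d6 = 22
d7 = 1/4
d8 = 1/20
d9 = 1
d10 = 43/4
d11 = -13/3
endpoint = (-11/3, 1)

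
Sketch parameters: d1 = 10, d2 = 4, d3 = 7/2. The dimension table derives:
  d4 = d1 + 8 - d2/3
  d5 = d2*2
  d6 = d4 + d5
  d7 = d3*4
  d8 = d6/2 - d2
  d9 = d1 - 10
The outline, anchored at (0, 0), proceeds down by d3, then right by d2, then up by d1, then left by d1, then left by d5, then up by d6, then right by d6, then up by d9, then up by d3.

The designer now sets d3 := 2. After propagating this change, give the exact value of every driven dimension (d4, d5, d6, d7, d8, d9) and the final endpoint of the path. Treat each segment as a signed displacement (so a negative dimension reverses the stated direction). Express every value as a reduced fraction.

Apply edit: d3 := 2
  d4 = d1 + 8 - d2/3 = 50/3
  d5 = d2*2 = 8
  d6 = d4 + d5 = 74/3
  d7 = d3*4 = 8
  d8 = d6/2 - d2 = 25/3
  d9 = d1 - 10 = 0
Walk from origin (0, 0):
  seg 1: down by d3 = 2 → (0, -2)
  seg 2: right by d2 = 4 → (4, -2)
  seg 3: up by d1 = 10 → (4, 8)
  seg 4: left by d1 = 10 → (-6, 8)
  seg 5: left by d5 = 8 → (-14, 8)
  seg 6: up by d6 = 74/3 → (-14, 98/3)
  seg 7: right by d6 = 74/3 → (32/3, 98/3)
  seg 8: up by d9 = 0 → (32/3, 98/3)
  seg 9: up by d3 = 2 → (32/3, 104/3)

d4 = 50/3
d5 = 8
d6 = 74/3
d7 = 8
d8 = 25/3
d9 = 0
endpoint = (32/3, 104/3)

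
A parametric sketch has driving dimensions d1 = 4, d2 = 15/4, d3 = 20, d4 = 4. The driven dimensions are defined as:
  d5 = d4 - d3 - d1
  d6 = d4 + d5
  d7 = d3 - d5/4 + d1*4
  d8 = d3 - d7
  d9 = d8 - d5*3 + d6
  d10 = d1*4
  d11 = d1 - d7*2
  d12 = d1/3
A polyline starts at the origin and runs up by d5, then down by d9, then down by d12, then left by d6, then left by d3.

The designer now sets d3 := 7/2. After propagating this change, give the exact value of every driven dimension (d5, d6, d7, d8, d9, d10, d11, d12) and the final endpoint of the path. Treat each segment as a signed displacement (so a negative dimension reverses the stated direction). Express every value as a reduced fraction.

Apply edit: d3 := 7/2
  d5 = d4 - d3 - d1 = -7/2
  d6 = d4 + d5 = 1/2
  d7 = d3 - d5/4 + d1*4 = 163/8
  d8 = d3 - d7 = -135/8
  d9 = d8 - d5*3 + d6 = -47/8
  d10 = d1*4 = 16
  d11 = d1 - d7*2 = -147/4
  d12 = d1/3 = 4/3
Walk from origin (0, 0):
  seg 1: up by d5 = -7/2 → (0, -7/2)
  seg 2: down by d9 = -47/8 → (0, 19/8)
  seg 3: down by d12 = 4/3 → (0, 25/24)
  seg 4: left by d6 = 1/2 → (-1/2, 25/24)
  seg 5: left by d3 = 7/2 → (-4, 25/24)

d5 = -7/2
d6 = 1/2
d7 = 163/8
d8 = -135/8
d9 = -47/8
d10 = 16
d11 = -147/4
d12 = 4/3
endpoint = (-4, 25/24)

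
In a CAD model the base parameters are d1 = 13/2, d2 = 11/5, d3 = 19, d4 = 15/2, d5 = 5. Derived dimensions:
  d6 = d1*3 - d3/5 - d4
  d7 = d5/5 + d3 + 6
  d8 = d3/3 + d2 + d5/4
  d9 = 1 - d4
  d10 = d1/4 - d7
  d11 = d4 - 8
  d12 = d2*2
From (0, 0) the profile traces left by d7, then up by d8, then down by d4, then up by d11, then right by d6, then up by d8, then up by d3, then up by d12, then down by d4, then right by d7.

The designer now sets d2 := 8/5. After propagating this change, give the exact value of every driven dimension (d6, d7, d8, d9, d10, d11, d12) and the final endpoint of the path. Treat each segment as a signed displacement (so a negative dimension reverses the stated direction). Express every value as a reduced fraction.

Apply edit: d2 := 8/5
  d6 = d1*3 - d3/5 - d4 = 41/5
  d7 = d5/5 + d3 + 6 = 26
  d8 = d3/3 + d2 + d5/4 = 551/60
  d9 = 1 - d4 = -13/2
  d10 = d1/4 - d7 = -195/8
  d11 = d4 - 8 = -1/2
  d12 = d2*2 = 16/5
Walk from origin (0, 0):
  seg 1: left by d7 = 26 → (-26, 0)
  seg 2: up by d8 = 551/60 → (-26, 551/60)
  seg 3: down by d4 = 15/2 → (-26, 101/60)
  seg 4: up by d11 = -1/2 → (-26, 71/60)
  seg 5: right by d6 = 41/5 → (-89/5, 71/60)
  seg 6: up by d8 = 551/60 → (-89/5, 311/30)
  seg 7: up by d3 = 19 → (-89/5, 881/30)
  seg 8: up by d12 = 16/5 → (-89/5, 977/30)
  seg 9: down by d4 = 15/2 → (-89/5, 376/15)
  seg 10: right by d7 = 26 → (41/5, 376/15)

d6 = 41/5
d7 = 26
d8 = 551/60
d9 = -13/2
d10 = -195/8
d11 = -1/2
d12 = 16/5
endpoint = (41/5, 376/15)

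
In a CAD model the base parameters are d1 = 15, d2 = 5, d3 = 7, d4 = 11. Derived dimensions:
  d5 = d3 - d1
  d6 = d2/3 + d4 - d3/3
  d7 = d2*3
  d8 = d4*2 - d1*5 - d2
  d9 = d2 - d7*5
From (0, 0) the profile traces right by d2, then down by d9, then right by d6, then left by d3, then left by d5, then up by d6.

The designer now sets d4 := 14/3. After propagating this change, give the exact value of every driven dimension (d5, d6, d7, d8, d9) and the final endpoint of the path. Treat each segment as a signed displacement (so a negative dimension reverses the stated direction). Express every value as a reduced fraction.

d5 = -8
d6 = 4
d7 = 15
d8 = -212/3
d9 = -70
endpoint = (10, 74)

Apply edit: d4 := 14/3
  d5 = d3 - d1 = -8
  d6 = d2/3 + d4 - d3/3 = 4
  d7 = d2*3 = 15
  d8 = d4*2 - d1*5 - d2 = -212/3
  d9 = d2 - d7*5 = -70
Walk from origin (0, 0):
  seg 1: right by d2 = 5 → (5, 0)
  seg 2: down by d9 = -70 → (5, 70)
  seg 3: right by d6 = 4 → (9, 70)
  seg 4: left by d3 = 7 → (2, 70)
  seg 5: left by d5 = -8 → (10, 70)
  seg 6: up by d6 = 4 → (10, 74)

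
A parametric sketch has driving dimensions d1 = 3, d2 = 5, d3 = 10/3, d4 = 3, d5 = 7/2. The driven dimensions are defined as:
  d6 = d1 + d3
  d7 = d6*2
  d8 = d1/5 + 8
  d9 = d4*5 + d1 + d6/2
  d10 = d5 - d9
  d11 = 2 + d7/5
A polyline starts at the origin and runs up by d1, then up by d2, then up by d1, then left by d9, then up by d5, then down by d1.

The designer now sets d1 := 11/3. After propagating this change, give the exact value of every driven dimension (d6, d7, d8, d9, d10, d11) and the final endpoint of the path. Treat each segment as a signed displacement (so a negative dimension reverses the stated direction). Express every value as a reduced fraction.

Apply edit: d1 := 11/3
  d6 = d1 + d3 = 7
  d7 = d6*2 = 14
  d8 = d1/5 + 8 = 131/15
  d9 = d4*5 + d1 + d6/2 = 133/6
  d10 = d5 - d9 = -56/3
  d11 = 2 + d7/5 = 24/5
Walk from origin (0, 0):
  seg 1: up by d1 = 11/3 → (0, 11/3)
  seg 2: up by d2 = 5 → (0, 26/3)
  seg 3: up by d1 = 11/3 → (0, 37/3)
  seg 4: left by d9 = 133/6 → (-133/6, 37/3)
  seg 5: up by d5 = 7/2 → (-133/6, 95/6)
  seg 6: down by d1 = 11/3 → (-133/6, 73/6)

d6 = 7
d7 = 14
d8 = 131/15
d9 = 133/6
d10 = -56/3
d11 = 24/5
endpoint = (-133/6, 73/6)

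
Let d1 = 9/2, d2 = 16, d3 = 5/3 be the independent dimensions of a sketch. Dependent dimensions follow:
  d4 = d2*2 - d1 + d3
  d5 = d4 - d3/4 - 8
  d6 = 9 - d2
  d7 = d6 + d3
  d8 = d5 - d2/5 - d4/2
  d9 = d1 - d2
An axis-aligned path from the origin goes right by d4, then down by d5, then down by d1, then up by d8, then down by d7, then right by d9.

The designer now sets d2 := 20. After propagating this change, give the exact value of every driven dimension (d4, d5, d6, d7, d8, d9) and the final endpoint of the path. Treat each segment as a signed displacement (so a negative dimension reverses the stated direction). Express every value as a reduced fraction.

d4 = 223/6
d5 = 115/4
d6 = -11
d7 = -28/3
d8 = 37/6
d9 = -31/2
endpoint = (65/3, -71/4)

Apply edit: d2 := 20
  d4 = d2*2 - d1 + d3 = 223/6
  d5 = d4 - d3/4 - 8 = 115/4
  d6 = 9 - d2 = -11
  d7 = d6 + d3 = -28/3
  d8 = d5 - d2/5 - d4/2 = 37/6
  d9 = d1 - d2 = -31/2
Walk from origin (0, 0):
  seg 1: right by d4 = 223/6 → (223/6, 0)
  seg 2: down by d5 = 115/4 → (223/6, -115/4)
  seg 3: down by d1 = 9/2 → (223/6, -133/4)
  seg 4: up by d8 = 37/6 → (223/6, -325/12)
  seg 5: down by d7 = -28/3 → (223/6, -71/4)
  seg 6: right by d9 = -31/2 → (65/3, -71/4)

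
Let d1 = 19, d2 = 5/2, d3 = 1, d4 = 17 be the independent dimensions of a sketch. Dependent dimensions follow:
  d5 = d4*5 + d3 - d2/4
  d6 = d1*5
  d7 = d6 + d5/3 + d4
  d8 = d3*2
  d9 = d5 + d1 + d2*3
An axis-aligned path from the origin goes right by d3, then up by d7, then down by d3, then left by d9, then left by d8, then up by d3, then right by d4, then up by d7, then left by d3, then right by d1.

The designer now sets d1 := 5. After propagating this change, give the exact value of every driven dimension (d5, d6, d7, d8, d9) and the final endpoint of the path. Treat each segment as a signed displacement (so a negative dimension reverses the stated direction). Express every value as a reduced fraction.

Apply edit: d1 := 5
  d5 = d4*5 + d3 - d2/4 = 683/8
  d6 = d1*5 = 25
  d7 = d6 + d5/3 + d4 = 1691/24
  d8 = d3*2 = 2
  d9 = d5 + d1 + d2*3 = 783/8
Walk from origin (0, 0):
  seg 1: right by d3 = 1 → (1, 0)
  seg 2: up by d7 = 1691/24 → (1, 1691/24)
  seg 3: down by d3 = 1 → (1, 1667/24)
  seg 4: left by d9 = 783/8 → (-775/8, 1667/24)
  seg 5: left by d8 = 2 → (-791/8, 1667/24)
  seg 6: up by d3 = 1 → (-791/8, 1691/24)
  seg 7: right by d4 = 17 → (-655/8, 1691/24)
  seg 8: up by d7 = 1691/24 → (-655/8, 1691/12)
  seg 9: left by d3 = 1 → (-663/8, 1691/12)
  seg 10: right by d1 = 5 → (-623/8, 1691/12)

d5 = 683/8
d6 = 25
d7 = 1691/24
d8 = 2
d9 = 783/8
endpoint = (-623/8, 1691/12)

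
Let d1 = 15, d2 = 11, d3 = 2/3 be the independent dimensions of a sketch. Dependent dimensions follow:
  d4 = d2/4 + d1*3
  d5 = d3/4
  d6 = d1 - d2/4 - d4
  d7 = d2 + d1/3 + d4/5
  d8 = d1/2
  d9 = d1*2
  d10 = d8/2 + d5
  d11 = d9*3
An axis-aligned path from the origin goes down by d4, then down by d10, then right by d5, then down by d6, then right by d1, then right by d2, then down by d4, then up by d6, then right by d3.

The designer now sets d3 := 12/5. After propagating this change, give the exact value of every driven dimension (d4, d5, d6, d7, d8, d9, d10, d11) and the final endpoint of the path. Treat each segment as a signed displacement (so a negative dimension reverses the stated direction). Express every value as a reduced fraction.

Apply edit: d3 := 12/5
  d4 = d2/4 + d1*3 = 191/4
  d5 = d3/4 = 3/5
  d6 = d1 - d2/4 - d4 = -71/2
  d7 = d2 + d1/3 + d4/5 = 511/20
  d8 = d1/2 = 15/2
  d9 = d1*2 = 30
  d10 = d8/2 + d5 = 87/20
  d11 = d9*3 = 90
Walk from origin (0, 0):
  seg 1: down by d4 = 191/4 → (0, -191/4)
  seg 2: down by d10 = 87/20 → (0, -521/10)
  seg 3: right by d5 = 3/5 → (3/5, -521/10)
  seg 4: down by d6 = -71/2 → (3/5, -83/5)
  seg 5: right by d1 = 15 → (78/5, -83/5)
  seg 6: right by d2 = 11 → (133/5, -83/5)
  seg 7: down by d4 = 191/4 → (133/5, -1287/20)
  seg 8: up by d6 = -71/2 → (133/5, -1997/20)
  seg 9: right by d3 = 12/5 → (29, -1997/20)

d4 = 191/4
d5 = 3/5
d6 = -71/2
d7 = 511/20
d8 = 15/2
d9 = 30
d10 = 87/20
d11 = 90
endpoint = (29, -1997/20)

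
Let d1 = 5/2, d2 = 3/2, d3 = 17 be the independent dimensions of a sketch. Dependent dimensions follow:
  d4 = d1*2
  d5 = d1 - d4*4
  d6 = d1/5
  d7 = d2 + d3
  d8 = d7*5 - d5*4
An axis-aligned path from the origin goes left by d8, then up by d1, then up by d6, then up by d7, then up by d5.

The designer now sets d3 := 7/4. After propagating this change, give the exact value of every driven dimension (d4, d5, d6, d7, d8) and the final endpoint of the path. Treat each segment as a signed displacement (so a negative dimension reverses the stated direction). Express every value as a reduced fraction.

d4 = 5
d5 = -35/2
d6 = 1/2
d7 = 13/4
d8 = 345/4
endpoint = (-345/4, -45/4)

Apply edit: d3 := 7/4
  d4 = d1*2 = 5
  d5 = d1 - d4*4 = -35/2
  d6 = d1/5 = 1/2
  d7 = d2 + d3 = 13/4
  d8 = d7*5 - d5*4 = 345/4
Walk from origin (0, 0):
  seg 1: left by d8 = 345/4 → (-345/4, 0)
  seg 2: up by d1 = 5/2 → (-345/4, 5/2)
  seg 3: up by d6 = 1/2 → (-345/4, 3)
  seg 4: up by d7 = 13/4 → (-345/4, 25/4)
  seg 5: up by d5 = -35/2 → (-345/4, -45/4)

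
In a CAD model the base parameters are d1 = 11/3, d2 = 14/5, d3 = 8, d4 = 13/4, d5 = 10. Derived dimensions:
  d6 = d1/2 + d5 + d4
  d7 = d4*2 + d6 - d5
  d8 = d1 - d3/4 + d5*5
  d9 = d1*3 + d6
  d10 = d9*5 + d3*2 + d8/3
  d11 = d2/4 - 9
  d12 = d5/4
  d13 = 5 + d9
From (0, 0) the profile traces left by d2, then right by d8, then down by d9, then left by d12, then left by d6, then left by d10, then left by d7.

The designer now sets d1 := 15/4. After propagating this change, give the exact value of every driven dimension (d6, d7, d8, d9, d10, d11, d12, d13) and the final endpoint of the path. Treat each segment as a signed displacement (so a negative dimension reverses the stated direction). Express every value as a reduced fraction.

Apply edit: d1 := 15/4
  d6 = d1/2 + d5 + d4 = 121/8
  d7 = d4*2 + d6 - d5 = 93/8
  d8 = d1 - d3/4 + d5*5 = 207/4
  d9 = d1*3 + d6 = 211/8
  d10 = d9*5 + d3*2 + d8/3 = 1321/8
  d11 = d2/4 - 9 = -83/10
  d12 = d5/4 = 5/2
  d13 = 5 + d9 = 251/8
Walk from origin (0, 0):
  seg 1: left by d2 = 14/5 → (-14/5, 0)
  seg 2: right by d8 = 207/4 → (979/20, 0)
  seg 3: down by d9 = 211/8 → (979/20, -211/8)
  seg 4: left by d12 = 5/2 → (929/20, -211/8)
  seg 5: left by d6 = 121/8 → (1253/40, -211/8)
  seg 6: left by d10 = 1321/8 → (-669/5, -211/8)
  seg 7: left by d7 = 93/8 → (-5817/40, -211/8)

d6 = 121/8
d7 = 93/8
d8 = 207/4
d9 = 211/8
d10 = 1321/8
d11 = -83/10
d12 = 5/2
d13 = 251/8
endpoint = (-5817/40, -211/8)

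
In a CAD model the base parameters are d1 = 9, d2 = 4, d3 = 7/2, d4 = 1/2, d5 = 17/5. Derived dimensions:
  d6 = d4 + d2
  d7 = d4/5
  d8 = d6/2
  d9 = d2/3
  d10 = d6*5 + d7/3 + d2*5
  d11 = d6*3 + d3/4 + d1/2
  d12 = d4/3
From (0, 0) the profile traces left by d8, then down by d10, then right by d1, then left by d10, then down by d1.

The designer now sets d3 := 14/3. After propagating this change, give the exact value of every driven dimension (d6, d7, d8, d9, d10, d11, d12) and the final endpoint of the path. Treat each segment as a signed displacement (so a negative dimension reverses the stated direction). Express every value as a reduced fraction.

Apply edit: d3 := 14/3
  d6 = d4 + d2 = 9/2
  d7 = d4/5 = 1/10
  d8 = d6/2 = 9/4
  d9 = d2/3 = 4/3
  d10 = d6*5 + d7/3 + d2*5 = 638/15
  d11 = d6*3 + d3/4 + d1/2 = 115/6
  d12 = d4/3 = 1/6
Walk from origin (0, 0):
  seg 1: left by d8 = 9/4 → (-9/4, 0)
  seg 2: down by d10 = 638/15 → (-9/4, -638/15)
  seg 3: right by d1 = 9 → (27/4, -638/15)
  seg 4: left by d10 = 638/15 → (-2147/60, -638/15)
  seg 5: down by d1 = 9 → (-2147/60, -773/15)

d6 = 9/2
d7 = 1/10
d8 = 9/4
d9 = 4/3
d10 = 638/15
d11 = 115/6
d12 = 1/6
endpoint = (-2147/60, -773/15)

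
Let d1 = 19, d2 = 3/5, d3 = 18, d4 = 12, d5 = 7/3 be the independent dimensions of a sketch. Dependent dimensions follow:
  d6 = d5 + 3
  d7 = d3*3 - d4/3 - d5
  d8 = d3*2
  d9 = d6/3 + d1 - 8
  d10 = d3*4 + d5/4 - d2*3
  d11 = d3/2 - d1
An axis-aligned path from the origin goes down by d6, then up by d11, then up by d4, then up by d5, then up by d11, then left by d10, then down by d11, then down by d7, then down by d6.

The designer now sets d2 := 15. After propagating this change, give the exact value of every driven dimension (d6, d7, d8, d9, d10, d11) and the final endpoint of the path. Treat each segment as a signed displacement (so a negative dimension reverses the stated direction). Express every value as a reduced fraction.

d6 = 16/3
d7 = 143/3
d8 = 36
d9 = 115/9
d10 = 331/12
d11 = -10
endpoint = (-331/12, -54)

Apply edit: d2 := 15
  d6 = d5 + 3 = 16/3
  d7 = d3*3 - d4/3 - d5 = 143/3
  d8 = d3*2 = 36
  d9 = d6/3 + d1 - 8 = 115/9
  d10 = d3*4 + d5/4 - d2*3 = 331/12
  d11 = d3/2 - d1 = -10
Walk from origin (0, 0):
  seg 1: down by d6 = 16/3 → (0, -16/3)
  seg 2: up by d11 = -10 → (0, -46/3)
  seg 3: up by d4 = 12 → (0, -10/3)
  seg 4: up by d5 = 7/3 → (0, -1)
  seg 5: up by d11 = -10 → (0, -11)
  seg 6: left by d10 = 331/12 → (-331/12, -11)
  seg 7: down by d11 = -10 → (-331/12, -1)
  seg 8: down by d7 = 143/3 → (-331/12, -146/3)
  seg 9: down by d6 = 16/3 → (-331/12, -54)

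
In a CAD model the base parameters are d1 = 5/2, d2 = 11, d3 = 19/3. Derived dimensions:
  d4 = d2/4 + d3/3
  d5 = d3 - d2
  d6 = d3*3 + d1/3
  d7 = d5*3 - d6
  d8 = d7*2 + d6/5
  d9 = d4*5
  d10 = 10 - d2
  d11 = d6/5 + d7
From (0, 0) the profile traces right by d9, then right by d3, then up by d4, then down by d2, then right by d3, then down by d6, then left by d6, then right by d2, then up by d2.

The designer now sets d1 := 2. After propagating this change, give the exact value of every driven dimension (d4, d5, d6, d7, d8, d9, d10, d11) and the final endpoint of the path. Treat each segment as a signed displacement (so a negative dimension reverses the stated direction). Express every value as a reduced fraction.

Apply edit: d1 := 2
  d4 = d2/4 + d3/3 = 175/36
  d5 = d3 - d2 = -14/3
  d6 = d3*3 + d1/3 = 59/3
  d7 = d5*3 - d6 = -101/3
  d8 = d7*2 + d6/5 = -317/5
  d9 = d4*5 = 875/36
  d10 = 10 - d2 = -1
  d11 = d6/5 + d7 = -446/15
Walk from origin (0, 0):
  seg 1: right by d9 = 875/36 → (875/36, 0)
  seg 2: right by d3 = 19/3 → (1103/36, 0)
  seg 3: up by d4 = 175/36 → (1103/36, 175/36)
  seg 4: down by d2 = 11 → (1103/36, -221/36)
  seg 5: right by d3 = 19/3 → (1331/36, -221/36)
  seg 6: down by d6 = 59/3 → (1331/36, -929/36)
  seg 7: left by d6 = 59/3 → (623/36, -929/36)
  seg 8: right by d2 = 11 → (1019/36, -929/36)
  seg 9: up by d2 = 11 → (1019/36, -533/36)

d4 = 175/36
d5 = -14/3
d6 = 59/3
d7 = -101/3
d8 = -317/5
d9 = 875/36
d10 = -1
d11 = -446/15
endpoint = (1019/36, -533/36)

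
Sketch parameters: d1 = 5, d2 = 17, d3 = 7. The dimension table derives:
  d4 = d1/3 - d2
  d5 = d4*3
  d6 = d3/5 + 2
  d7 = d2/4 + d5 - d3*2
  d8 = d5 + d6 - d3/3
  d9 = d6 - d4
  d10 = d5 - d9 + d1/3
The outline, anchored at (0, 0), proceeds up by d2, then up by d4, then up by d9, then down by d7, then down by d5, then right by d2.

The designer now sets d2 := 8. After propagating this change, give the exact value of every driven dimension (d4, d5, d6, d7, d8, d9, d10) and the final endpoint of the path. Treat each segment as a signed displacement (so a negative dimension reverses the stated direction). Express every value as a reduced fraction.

d4 = -19/3
d5 = -19
d6 = 17/5
d7 = -31
d8 = -269/15
d9 = 146/15
d10 = -406/15
endpoint = (8, 307/5)

Apply edit: d2 := 8
  d4 = d1/3 - d2 = -19/3
  d5 = d4*3 = -19
  d6 = d3/5 + 2 = 17/5
  d7 = d2/4 + d5 - d3*2 = -31
  d8 = d5 + d6 - d3/3 = -269/15
  d9 = d6 - d4 = 146/15
  d10 = d5 - d9 + d1/3 = -406/15
Walk from origin (0, 0):
  seg 1: up by d2 = 8 → (0, 8)
  seg 2: up by d4 = -19/3 → (0, 5/3)
  seg 3: up by d9 = 146/15 → (0, 57/5)
  seg 4: down by d7 = -31 → (0, 212/5)
  seg 5: down by d5 = -19 → (0, 307/5)
  seg 6: right by d2 = 8 → (8, 307/5)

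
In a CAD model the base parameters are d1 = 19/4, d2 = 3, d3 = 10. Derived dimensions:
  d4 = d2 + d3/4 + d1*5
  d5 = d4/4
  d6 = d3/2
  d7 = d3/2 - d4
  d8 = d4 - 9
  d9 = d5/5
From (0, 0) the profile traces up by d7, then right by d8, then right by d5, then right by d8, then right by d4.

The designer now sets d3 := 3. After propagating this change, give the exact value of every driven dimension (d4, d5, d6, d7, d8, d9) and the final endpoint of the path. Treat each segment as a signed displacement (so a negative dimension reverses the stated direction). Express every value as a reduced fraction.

d4 = 55/2
d5 = 55/8
d6 = 3/2
d7 = -26
d8 = 37/2
d9 = 11/8
endpoint = (571/8, -26)

Apply edit: d3 := 3
  d4 = d2 + d3/4 + d1*5 = 55/2
  d5 = d4/4 = 55/8
  d6 = d3/2 = 3/2
  d7 = d3/2 - d4 = -26
  d8 = d4 - 9 = 37/2
  d9 = d5/5 = 11/8
Walk from origin (0, 0):
  seg 1: up by d7 = -26 → (0, -26)
  seg 2: right by d8 = 37/2 → (37/2, -26)
  seg 3: right by d5 = 55/8 → (203/8, -26)
  seg 4: right by d8 = 37/2 → (351/8, -26)
  seg 5: right by d4 = 55/2 → (571/8, -26)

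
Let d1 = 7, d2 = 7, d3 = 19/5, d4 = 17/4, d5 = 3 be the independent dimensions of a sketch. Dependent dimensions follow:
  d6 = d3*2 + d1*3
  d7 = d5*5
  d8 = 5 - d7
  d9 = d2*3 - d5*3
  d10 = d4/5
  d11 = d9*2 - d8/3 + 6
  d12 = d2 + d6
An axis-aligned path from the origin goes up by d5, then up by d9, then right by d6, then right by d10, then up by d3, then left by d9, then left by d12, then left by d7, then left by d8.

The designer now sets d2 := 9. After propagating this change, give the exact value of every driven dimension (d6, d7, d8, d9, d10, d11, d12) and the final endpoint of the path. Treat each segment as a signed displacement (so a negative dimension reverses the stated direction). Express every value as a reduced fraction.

Apply edit: d2 := 9
  d6 = d3*2 + d1*3 = 143/5
  d7 = d5*5 = 15
  d8 = 5 - d7 = -10
  d9 = d2*3 - d5*3 = 18
  d10 = d4/5 = 17/20
  d11 = d9*2 - d8/3 + 6 = 136/3
  d12 = d2 + d6 = 188/5
Walk from origin (0, 0):
  seg 1: up by d5 = 3 → (0, 3)
  seg 2: up by d9 = 18 → (0, 21)
  seg 3: right by d6 = 143/5 → (143/5, 21)
  seg 4: right by d10 = 17/20 → (589/20, 21)
  seg 5: up by d3 = 19/5 → (589/20, 124/5)
  seg 6: left by d9 = 18 → (229/20, 124/5)
  seg 7: left by d12 = 188/5 → (-523/20, 124/5)
  seg 8: left by d7 = 15 → (-823/20, 124/5)
  seg 9: left by d8 = -10 → (-623/20, 124/5)

d6 = 143/5
d7 = 15
d8 = -10
d9 = 18
d10 = 17/20
d11 = 136/3
d12 = 188/5
endpoint = (-623/20, 124/5)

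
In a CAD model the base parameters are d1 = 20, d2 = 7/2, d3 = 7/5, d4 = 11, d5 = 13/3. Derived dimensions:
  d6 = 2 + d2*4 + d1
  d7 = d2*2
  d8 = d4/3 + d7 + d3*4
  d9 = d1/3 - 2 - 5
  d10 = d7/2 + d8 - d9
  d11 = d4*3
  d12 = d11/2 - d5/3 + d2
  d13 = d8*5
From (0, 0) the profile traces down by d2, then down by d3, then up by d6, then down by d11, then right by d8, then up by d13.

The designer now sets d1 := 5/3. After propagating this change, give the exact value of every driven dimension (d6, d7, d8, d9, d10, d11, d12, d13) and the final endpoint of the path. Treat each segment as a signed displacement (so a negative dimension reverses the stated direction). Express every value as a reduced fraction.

Apply edit: d1 := 5/3
  d6 = 2 + d2*4 + d1 = 53/3
  d7 = d2*2 = 7
  d8 = d4/3 + d7 + d3*4 = 244/15
  d9 = d1/3 - 2 - 5 = -58/9
  d10 = d7/2 + d8 - d9 = 2359/90
  d11 = d4*3 = 33
  d12 = d11/2 - d5/3 + d2 = 167/9
  d13 = d8*5 = 244/3
Walk from origin (0, 0):
  seg 1: down by d2 = 7/2 → (0, -7/2)
  seg 2: down by d3 = 7/5 → (0, -49/10)
  seg 3: up by d6 = 53/3 → (0, 383/30)
  seg 4: down by d11 = 33 → (0, -607/30)
  seg 5: right by d8 = 244/15 → (244/15, -607/30)
  seg 6: up by d13 = 244/3 → (244/15, 611/10)

d6 = 53/3
d7 = 7
d8 = 244/15
d9 = -58/9
d10 = 2359/90
d11 = 33
d12 = 167/9
d13 = 244/3
endpoint = (244/15, 611/10)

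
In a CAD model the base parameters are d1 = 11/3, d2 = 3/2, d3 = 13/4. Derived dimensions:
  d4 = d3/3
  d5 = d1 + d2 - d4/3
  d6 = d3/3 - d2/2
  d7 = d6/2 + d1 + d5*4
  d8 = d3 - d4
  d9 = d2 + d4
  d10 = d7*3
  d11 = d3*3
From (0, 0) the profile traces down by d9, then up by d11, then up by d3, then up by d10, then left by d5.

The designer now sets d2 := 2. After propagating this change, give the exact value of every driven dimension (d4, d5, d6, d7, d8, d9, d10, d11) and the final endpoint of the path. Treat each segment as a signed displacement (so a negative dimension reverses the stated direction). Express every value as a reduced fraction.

Apply edit: d2 := 2
  d4 = d3/3 = 13/12
  d5 = d1 + d2 - d4/3 = 191/36
  d6 = d3/3 - d2/2 = 1/12
  d7 = d6/2 + d1 + d5*4 = 1795/72
  d8 = d3 - d4 = 13/6
  d9 = d2 + d4 = 37/12
  d10 = d7*3 = 1795/24
  d11 = d3*3 = 39/4
Walk from origin (0, 0):
  seg 1: down by d9 = 37/12 → (0, -37/12)
  seg 2: up by d11 = 39/4 → (0, 20/3)
  seg 3: up by d3 = 13/4 → (0, 119/12)
  seg 4: up by d10 = 1795/24 → (0, 2033/24)
  seg 5: left by d5 = 191/36 → (-191/36, 2033/24)

d4 = 13/12
d5 = 191/36
d6 = 1/12
d7 = 1795/72
d8 = 13/6
d9 = 37/12
d10 = 1795/24
d11 = 39/4
endpoint = (-191/36, 2033/24)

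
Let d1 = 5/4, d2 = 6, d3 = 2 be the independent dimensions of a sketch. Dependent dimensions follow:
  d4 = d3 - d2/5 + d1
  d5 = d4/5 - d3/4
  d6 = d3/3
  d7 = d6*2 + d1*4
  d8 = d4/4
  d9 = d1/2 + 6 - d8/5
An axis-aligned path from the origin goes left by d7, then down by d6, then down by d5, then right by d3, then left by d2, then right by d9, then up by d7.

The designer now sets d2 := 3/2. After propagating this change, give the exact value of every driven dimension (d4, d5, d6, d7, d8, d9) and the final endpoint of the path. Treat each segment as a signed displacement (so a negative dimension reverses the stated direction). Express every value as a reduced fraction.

d4 = 59/20
d5 = 9/100
d6 = 2/3
d7 = 19/3
d8 = 59/80
d9 = 2591/400
endpoint = (773/1200, 1673/300)

Apply edit: d2 := 3/2
  d4 = d3 - d2/5 + d1 = 59/20
  d5 = d4/5 - d3/4 = 9/100
  d6 = d3/3 = 2/3
  d7 = d6*2 + d1*4 = 19/3
  d8 = d4/4 = 59/80
  d9 = d1/2 + 6 - d8/5 = 2591/400
Walk from origin (0, 0):
  seg 1: left by d7 = 19/3 → (-19/3, 0)
  seg 2: down by d6 = 2/3 → (-19/3, -2/3)
  seg 3: down by d5 = 9/100 → (-19/3, -227/300)
  seg 4: right by d3 = 2 → (-13/3, -227/300)
  seg 5: left by d2 = 3/2 → (-35/6, -227/300)
  seg 6: right by d9 = 2591/400 → (773/1200, -227/300)
  seg 7: up by d7 = 19/3 → (773/1200, 1673/300)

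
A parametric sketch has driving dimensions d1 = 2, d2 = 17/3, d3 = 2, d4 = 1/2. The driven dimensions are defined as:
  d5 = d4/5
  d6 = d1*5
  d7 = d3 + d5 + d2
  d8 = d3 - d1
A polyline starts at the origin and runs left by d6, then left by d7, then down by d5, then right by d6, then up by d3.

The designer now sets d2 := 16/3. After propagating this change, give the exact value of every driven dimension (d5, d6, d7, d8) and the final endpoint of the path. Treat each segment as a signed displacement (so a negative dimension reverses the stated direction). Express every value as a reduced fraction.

Apply edit: d2 := 16/3
  d5 = d4/5 = 1/10
  d6 = d1*5 = 10
  d7 = d3 + d5 + d2 = 223/30
  d8 = d3 - d1 = 0
Walk from origin (0, 0):
  seg 1: left by d6 = 10 → (-10, 0)
  seg 2: left by d7 = 223/30 → (-523/30, 0)
  seg 3: down by d5 = 1/10 → (-523/30, -1/10)
  seg 4: right by d6 = 10 → (-223/30, -1/10)
  seg 5: up by d3 = 2 → (-223/30, 19/10)

d5 = 1/10
d6 = 10
d7 = 223/30
d8 = 0
endpoint = (-223/30, 19/10)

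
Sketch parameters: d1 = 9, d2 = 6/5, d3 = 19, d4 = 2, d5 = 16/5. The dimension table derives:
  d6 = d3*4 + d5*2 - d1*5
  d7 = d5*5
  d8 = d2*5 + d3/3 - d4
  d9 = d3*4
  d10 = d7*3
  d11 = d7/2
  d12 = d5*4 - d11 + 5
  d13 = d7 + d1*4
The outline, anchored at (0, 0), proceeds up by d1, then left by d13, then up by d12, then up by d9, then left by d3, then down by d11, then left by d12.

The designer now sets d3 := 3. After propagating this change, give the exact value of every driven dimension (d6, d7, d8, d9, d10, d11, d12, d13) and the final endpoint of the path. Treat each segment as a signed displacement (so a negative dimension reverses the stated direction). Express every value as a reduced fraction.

d6 = -133/5
d7 = 16
d8 = 5
d9 = 12
d10 = 48
d11 = 8
d12 = 49/5
d13 = 52
endpoint = (-324/5, 114/5)

Apply edit: d3 := 3
  d6 = d3*4 + d5*2 - d1*5 = -133/5
  d7 = d5*5 = 16
  d8 = d2*5 + d3/3 - d4 = 5
  d9 = d3*4 = 12
  d10 = d7*3 = 48
  d11 = d7/2 = 8
  d12 = d5*4 - d11 + 5 = 49/5
  d13 = d7 + d1*4 = 52
Walk from origin (0, 0):
  seg 1: up by d1 = 9 → (0, 9)
  seg 2: left by d13 = 52 → (-52, 9)
  seg 3: up by d12 = 49/5 → (-52, 94/5)
  seg 4: up by d9 = 12 → (-52, 154/5)
  seg 5: left by d3 = 3 → (-55, 154/5)
  seg 6: down by d11 = 8 → (-55, 114/5)
  seg 7: left by d12 = 49/5 → (-324/5, 114/5)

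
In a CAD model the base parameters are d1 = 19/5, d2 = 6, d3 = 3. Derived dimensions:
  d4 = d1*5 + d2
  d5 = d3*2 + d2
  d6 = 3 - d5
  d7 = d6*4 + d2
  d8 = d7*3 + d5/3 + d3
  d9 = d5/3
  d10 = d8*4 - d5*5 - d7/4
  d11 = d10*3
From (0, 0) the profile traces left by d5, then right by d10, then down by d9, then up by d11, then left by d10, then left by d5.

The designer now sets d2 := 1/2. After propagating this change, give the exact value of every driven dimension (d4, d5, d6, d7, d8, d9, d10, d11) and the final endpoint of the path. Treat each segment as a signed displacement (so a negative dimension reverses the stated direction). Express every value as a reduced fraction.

Apply edit: d2 := 1/2
  d4 = d1*5 + d2 = 39/2
  d5 = d3*2 + d2 = 13/2
  d6 = 3 - d5 = -7/2
  d7 = d6*4 + d2 = -27/2
  d8 = d7*3 + d5/3 + d3 = -106/3
  d9 = d5/3 = 13/6
  d10 = d8*4 - d5*5 - d7/4 = -4091/24
  d11 = d10*3 = -4091/8
Walk from origin (0, 0):
  seg 1: left by d5 = 13/2 → (-13/2, 0)
  seg 2: right by d10 = -4091/24 → (-4247/24, 0)
  seg 3: down by d9 = 13/6 → (-4247/24, -13/6)
  seg 4: up by d11 = -4091/8 → (-4247/24, -12325/24)
  seg 5: left by d10 = -4091/24 → (-13/2, -12325/24)
  seg 6: left by d5 = 13/2 → (-13, -12325/24)

d4 = 39/2
d5 = 13/2
d6 = -7/2
d7 = -27/2
d8 = -106/3
d9 = 13/6
d10 = -4091/24
d11 = -4091/8
endpoint = (-13, -12325/24)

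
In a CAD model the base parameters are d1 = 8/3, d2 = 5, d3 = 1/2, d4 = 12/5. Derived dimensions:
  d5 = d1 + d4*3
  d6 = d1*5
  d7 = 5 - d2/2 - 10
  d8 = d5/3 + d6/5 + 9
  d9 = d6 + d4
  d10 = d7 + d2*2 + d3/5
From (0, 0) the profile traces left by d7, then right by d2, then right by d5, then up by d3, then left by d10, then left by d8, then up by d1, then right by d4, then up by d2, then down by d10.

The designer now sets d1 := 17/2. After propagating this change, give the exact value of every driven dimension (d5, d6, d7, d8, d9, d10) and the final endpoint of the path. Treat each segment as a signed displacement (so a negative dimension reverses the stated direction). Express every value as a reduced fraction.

Apply edit: d1 := 17/2
  d5 = d1 + d4*3 = 157/10
  d6 = d1*5 = 85/2
  d7 = 5 - d2/2 - 10 = -15/2
  d8 = d5/3 + d6/5 + 9 = 341/15
  d9 = d6 + d4 = 449/10
  d10 = d7 + d2*2 + d3/5 = 13/5
Walk from origin (0, 0):
  seg 1: left by d7 = -15/2 → (15/2, 0)
  seg 2: right by d2 = 5 → (25/2, 0)
  seg 3: right by d5 = 157/10 → (141/5, 0)
  seg 4: up by d3 = 1/2 → (141/5, 1/2)
  seg 5: left by d10 = 13/5 → (128/5, 1/2)
  seg 6: left by d8 = 341/15 → (43/15, 1/2)
  seg 7: up by d1 = 17/2 → (43/15, 9)
  seg 8: right by d4 = 12/5 → (79/15, 9)
  seg 9: up by d2 = 5 → (79/15, 14)
  seg 10: down by d10 = 13/5 → (79/15, 57/5)

d5 = 157/10
d6 = 85/2
d7 = -15/2
d8 = 341/15
d9 = 449/10
d10 = 13/5
endpoint = (79/15, 57/5)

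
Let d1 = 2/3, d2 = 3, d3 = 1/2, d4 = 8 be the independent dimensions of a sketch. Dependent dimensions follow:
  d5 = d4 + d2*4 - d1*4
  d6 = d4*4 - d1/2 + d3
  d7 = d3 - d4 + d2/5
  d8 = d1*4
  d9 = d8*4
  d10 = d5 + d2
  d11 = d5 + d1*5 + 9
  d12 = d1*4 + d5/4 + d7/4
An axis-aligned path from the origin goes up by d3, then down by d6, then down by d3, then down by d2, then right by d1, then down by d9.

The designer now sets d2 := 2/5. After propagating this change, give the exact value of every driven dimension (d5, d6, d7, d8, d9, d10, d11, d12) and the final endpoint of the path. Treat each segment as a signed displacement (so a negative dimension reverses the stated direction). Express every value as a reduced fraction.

d5 = 104/15
d6 = 193/6
d7 = -371/50
d8 = 8/3
d9 = 32/3
d10 = 22/3
d11 = 289/15
d12 = 509/200
endpoint = (2/3, -1297/30)

Apply edit: d2 := 2/5
  d5 = d4 + d2*4 - d1*4 = 104/15
  d6 = d4*4 - d1/2 + d3 = 193/6
  d7 = d3 - d4 + d2/5 = -371/50
  d8 = d1*4 = 8/3
  d9 = d8*4 = 32/3
  d10 = d5 + d2 = 22/3
  d11 = d5 + d1*5 + 9 = 289/15
  d12 = d1*4 + d5/4 + d7/4 = 509/200
Walk from origin (0, 0):
  seg 1: up by d3 = 1/2 → (0, 1/2)
  seg 2: down by d6 = 193/6 → (0, -95/3)
  seg 3: down by d3 = 1/2 → (0, -193/6)
  seg 4: down by d2 = 2/5 → (0, -977/30)
  seg 5: right by d1 = 2/3 → (2/3, -977/30)
  seg 6: down by d9 = 32/3 → (2/3, -1297/30)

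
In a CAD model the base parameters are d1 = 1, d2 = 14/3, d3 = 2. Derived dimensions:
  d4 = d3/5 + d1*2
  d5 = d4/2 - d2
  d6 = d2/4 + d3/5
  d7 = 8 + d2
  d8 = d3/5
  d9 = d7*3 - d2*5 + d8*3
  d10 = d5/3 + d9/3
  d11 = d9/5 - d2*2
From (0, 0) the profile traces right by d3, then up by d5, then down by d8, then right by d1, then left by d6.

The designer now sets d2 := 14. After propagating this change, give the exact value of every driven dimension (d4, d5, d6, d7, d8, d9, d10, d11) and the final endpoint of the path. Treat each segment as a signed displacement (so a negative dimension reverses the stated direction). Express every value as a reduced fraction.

Apply edit: d2 := 14
  d4 = d3/5 + d1*2 = 12/5
  d5 = d4/2 - d2 = -64/5
  d6 = d2/4 + d3/5 = 39/10
  d7 = 8 + d2 = 22
  d8 = d3/5 = 2/5
  d9 = d7*3 - d2*5 + d8*3 = -14/5
  d10 = d5/3 + d9/3 = -26/5
  d11 = d9/5 - d2*2 = -714/25
Walk from origin (0, 0):
  seg 1: right by d3 = 2 → (2, 0)
  seg 2: up by d5 = -64/5 → (2, -64/5)
  seg 3: down by d8 = 2/5 → (2, -66/5)
  seg 4: right by d1 = 1 → (3, -66/5)
  seg 5: left by d6 = 39/10 → (-9/10, -66/5)

d4 = 12/5
d5 = -64/5
d6 = 39/10
d7 = 22
d8 = 2/5
d9 = -14/5
d10 = -26/5
d11 = -714/25
endpoint = (-9/10, -66/5)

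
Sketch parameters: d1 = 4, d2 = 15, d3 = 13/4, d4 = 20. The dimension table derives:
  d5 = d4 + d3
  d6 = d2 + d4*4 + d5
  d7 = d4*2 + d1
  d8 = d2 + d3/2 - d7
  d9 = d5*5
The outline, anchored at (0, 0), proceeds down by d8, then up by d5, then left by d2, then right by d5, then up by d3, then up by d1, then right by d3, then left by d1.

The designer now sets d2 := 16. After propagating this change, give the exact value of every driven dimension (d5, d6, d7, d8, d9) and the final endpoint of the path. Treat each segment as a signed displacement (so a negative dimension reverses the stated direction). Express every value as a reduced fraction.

d5 = 93/4
d6 = 477/4
d7 = 44
d8 = -211/8
d9 = 465/4
endpoint = (13/2, 455/8)

Apply edit: d2 := 16
  d5 = d4 + d3 = 93/4
  d6 = d2 + d4*4 + d5 = 477/4
  d7 = d4*2 + d1 = 44
  d8 = d2 + d3/2 - d7 = -211/8
  d9 = d5*5 = 465/4
Walk from origin (0, 0):
  seg 1: down by d8 = -211/8 → (0, 211/8)
  seg 2: up by d5 = 93/4 → (0, 397/8)
  seg 3: left by d2 = 16 → (-16, 397/8)
  seg 4: right by d5 = 93/4 → (29/4, 397/8)
  seg 5: up by d3 = 13/4 → (29/4, 423/8)
  seg 6: up by d1 = 4 → (29/4, 455/8)
  seg 7: right by d3 = 13/4 → (21/2, 455/8)
  seg 8: left by d1 = 4 → (13/2, 455/8)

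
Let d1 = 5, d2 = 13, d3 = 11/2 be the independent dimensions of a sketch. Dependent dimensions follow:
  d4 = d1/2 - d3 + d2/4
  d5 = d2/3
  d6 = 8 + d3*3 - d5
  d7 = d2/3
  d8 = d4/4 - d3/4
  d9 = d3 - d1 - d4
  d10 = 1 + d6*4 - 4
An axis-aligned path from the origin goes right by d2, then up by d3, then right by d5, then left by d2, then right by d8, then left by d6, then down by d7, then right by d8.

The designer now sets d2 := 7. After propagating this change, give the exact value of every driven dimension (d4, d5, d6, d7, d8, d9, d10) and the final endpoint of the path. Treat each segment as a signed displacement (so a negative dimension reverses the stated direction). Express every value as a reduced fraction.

Apply edit: d2 := 7
  d4 = d1/2 - d3 + d2/4 = -5/4
  d5 = d2/3 = 7/3
  d6 = 8 + d3*3 - d5 = 133/6
  d7 = d2/3 = 7/3
  d8 = d4/4 - d3/4 = -27/16
  d9 = d3 - d1 - d4 = 7/4
  d10 = 1 + d6*4 - 4 = 257/3
Walk from origin (0, 0):
  seg 1: right by d2 = 7 → (7, 0)
  seg 2: up by d3 = 11/2 → (7, 11/2)
  seg 3: right by d5 = 7/3 → (28/3, 11/2)
  seg 4: left by d2 = 7 → (7/3, 11/2)
  seg 5: right by d8 = -27/16 → (31/48, 11/2)
  seg 6: left by d6 = 133/6 → (-1033/48, 11/2)
  seg 7: down by d7 = 7/3 → (-1033/48, 19/6)
  seg 8: right by d8 = -27/16 → (-557/24, 19/6)

d4 = -5/4
d5 = 7/3
d6 = 133/6
d7 = 7/3
d8 = -27/16
d9 = 7/4
d10 = 257/3
endpoint = (-557/24, 19/6)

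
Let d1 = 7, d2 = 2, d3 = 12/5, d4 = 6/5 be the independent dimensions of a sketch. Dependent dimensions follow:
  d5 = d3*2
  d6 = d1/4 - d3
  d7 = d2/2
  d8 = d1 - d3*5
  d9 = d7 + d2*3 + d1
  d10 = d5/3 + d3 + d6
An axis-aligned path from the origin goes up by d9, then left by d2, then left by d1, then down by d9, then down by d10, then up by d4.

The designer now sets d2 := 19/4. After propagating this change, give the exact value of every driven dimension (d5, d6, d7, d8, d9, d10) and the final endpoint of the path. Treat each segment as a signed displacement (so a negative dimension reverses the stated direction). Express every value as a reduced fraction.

d5 = 24/5
d6 = -13/20
d7 = 19/8
d8 = -5
d9 = 189/8
d10 = 67/20
endpoint = (-47/4, -43/20)

Apply edit: d2 := 19/4
  d5 = d3*2 = 24/5
  d6 = d1/4 - d3 = -13/20
  d7 = d2/2 = 19/8
  d8 = d1 - d3*5 = -5
  d9 = d7 + d2*3 + d1 = 189/8
  d10 = d5/3 + d3 + d6 = 67/20
Walk from origin (0, 0):
  seg 1: up by d9 = 189/8 → (0, 189/8)
  seg 2: left by d2 = 19/4 → (-19/4, 189/8)
  seg 3: left by d1 = 7 → (-47/4, 189/8)
  seg 4: down by d9 = 189/8 → (-47/4, 0)
  seg 5: down by d10 = 67/20 → (-47/4, -67/20)
  seg 6: up by d4 = 6/5 → (-47/4, -43/20)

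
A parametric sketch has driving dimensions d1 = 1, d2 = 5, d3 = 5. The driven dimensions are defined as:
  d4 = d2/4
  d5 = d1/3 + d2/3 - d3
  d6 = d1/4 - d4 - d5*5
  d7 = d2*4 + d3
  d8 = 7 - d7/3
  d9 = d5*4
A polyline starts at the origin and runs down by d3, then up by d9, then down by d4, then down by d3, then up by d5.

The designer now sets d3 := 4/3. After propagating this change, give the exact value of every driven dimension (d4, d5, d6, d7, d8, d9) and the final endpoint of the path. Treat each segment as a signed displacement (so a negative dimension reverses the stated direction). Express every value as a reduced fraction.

Apply edit: d3 := 4/3
  d4 = d2/4 = 5/4
  d5 = d1/3 + d2/3 - d3 = 2/3
  d6 = d1/4 - d4 - d5*5 = -13/3
  d7 = d2*4 + d3 = 64/3
  d8 = 7 - d7/3 = -1/9
  d9 = d5*4 = 8/3
Walk from origin (0, 0):
  seg 1: down by d3 = 4/3 → (0, -4/3)
  seg 2: up by d9 = 8/3 → (0, 4/3)
  seg 3: down by d4 = 5/4 → (0, 1/12)
  seg 4: down by d3 = 4/3 → (0, -5/4)
  seg 5: up by d5 = 2/3 → (0, -7/12)

d4 = 5/4
d5 = 2/3
d6 = -13/3
d7 = 64/3
d8 = -1/9
d9 = 8/3
endpoint = (0, -7/12)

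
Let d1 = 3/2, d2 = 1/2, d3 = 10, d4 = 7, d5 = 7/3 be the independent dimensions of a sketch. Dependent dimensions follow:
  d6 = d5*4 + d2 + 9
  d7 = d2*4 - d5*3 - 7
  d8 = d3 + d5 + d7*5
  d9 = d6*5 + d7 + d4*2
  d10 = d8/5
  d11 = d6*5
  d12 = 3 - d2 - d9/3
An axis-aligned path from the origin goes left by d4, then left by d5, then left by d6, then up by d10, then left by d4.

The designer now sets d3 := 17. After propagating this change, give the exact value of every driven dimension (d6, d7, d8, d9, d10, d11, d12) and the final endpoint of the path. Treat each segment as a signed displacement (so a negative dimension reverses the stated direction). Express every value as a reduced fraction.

d6 = 113/6
d7 = -12
d8 = -122/3
d9 = 577/6
d10 = -122/15
d11 = 565/6
d12 = -266/9
endpoint = (-211/6, -122/15)

Apply edit: d3 := 17
  d6 = d5*4 + d2 + 9 = 113/6
  d7 = d2*4 - d5*3 - 7 = -12
  d8 = d3 + d5 + d7*5 = -122/3
  d9 = d6*5 + d7 + d4*2 = 577/6
  d10 = d8/5 = -122/15
  d11 = d6*5 = 565/6
  d12 = 3 - d2 - d9/3 = -266/9
Walk from origin (0, 0):
  seg 1: left by d4 = 7 → (-7, 0)
  seg 2: left by d5 = 7/3 → (-28/3, 0)
  seg 3: left by d6 = 113/6 → (-169/6, 0)
  seg 4: up by d10 = -122/15 → (-169/6, -122/15)
  seg 5: left by d4 = 7 → (-211/6, -122/15)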